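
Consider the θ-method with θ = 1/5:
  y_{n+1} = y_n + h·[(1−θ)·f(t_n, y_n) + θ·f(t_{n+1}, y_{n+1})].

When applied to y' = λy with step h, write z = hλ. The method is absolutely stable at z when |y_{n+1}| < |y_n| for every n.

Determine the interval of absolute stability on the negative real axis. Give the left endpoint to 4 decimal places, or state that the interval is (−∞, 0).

(-3.3333, 0).

On y'=λy, z=hλ:
  y_{n+1} = y_n + z·[4/5·y_n + 1/5·y_{n+1}] ⇒ (1 − 1/5z)y_{n+1} = (1 + 4/5z)y_n
  ⇒ R(z) = (1 + 4/5z)/(1 − 1/5z).

Solve |R(x)|<1 on ℝ⁻.
x=-1.06: |R|=0.1254
R=−1: 1+4/5x = −1+1/5x ⇒ -3/5x=2 ⇒ x=2/(-3/5)=-3.3333
Confirm numerically:
  x=-3.033: |R|=0.88784 <1
  x=-2.882: |R|=0.82822 <1
  x=-2.519: |R|=0.67509 <1
  x=-3.807: |R|=1.16135 >1
  x=-3.414: |R|=1.02876 >1
  x=-3.393: |R|=1.02133 >1
So |R|<1 on (-3.3333, 0).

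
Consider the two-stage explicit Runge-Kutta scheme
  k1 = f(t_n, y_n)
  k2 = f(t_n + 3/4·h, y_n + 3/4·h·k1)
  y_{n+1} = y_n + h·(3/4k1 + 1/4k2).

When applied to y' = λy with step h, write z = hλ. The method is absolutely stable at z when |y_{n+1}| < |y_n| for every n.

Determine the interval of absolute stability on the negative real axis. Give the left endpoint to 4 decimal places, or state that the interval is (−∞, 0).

z∈(-5.3333,0).

With y'=λy (z=hλ):
  k1=λy_n ⇒ h·k1=z·y_n;  k2=λ(1+3/4z)y_n ⇒ h·k2=z(1+3/4z)y_n
  y_{n+1}/y_n = 1 + 3/4z + 1/4z(1+3/4z) = 1 + z + 3/16z²
  Hence R(z) = 1 + z + 3/16z².

Solve |R(x)|<1 on ℝ⁻.
x=-1.08: |R|=0.1387
R=1: x+3/16x²=0 ⇒ x=−16/3=-5.3333; min R=1−1/(4·3/16)=-0.3333>−1
Confirm numerically:
  x=-4.315: |R|=0.17610 <1
  x=-4.027: |R|=0.01364 <1
  x=-3.262: |R|=0.26688 <1
  x=-2.343: |R|=0.31369 <1
  x=-5.901: |R|=1.62809 >1
  x=-5.720: |R|=1.41470 >1
  x=-5.514: |R|=1.18679 >1
So |R|<1 on (-5.3333, 0).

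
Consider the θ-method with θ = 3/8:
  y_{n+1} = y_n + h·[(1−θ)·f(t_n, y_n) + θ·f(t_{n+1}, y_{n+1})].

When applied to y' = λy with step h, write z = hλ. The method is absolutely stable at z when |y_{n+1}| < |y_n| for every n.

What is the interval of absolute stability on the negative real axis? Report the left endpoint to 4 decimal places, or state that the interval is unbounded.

With y'=λy (z=hλ):
  y_{n+1} = y_n + z·[5/8·y_n + 3/8·y_{n+1}] ⇒ (1 − 3/8z)y_{n+1} = (1 + 5/8z)y_n
  so R(z) = (1 + 5/8z)/(1 − 3/8z).

Need |R(x)|<1, x<0.
x=-1.41: |R|=0.0777
R=−1: 1+5/8x = −1+3/8x ⇒ -1/4x=2 ⇒ x=2/(-1/4)=-8.0000
Confirm numerically:
  x=-7.293: |R|=0.95268 <1
  x=-3.720: |R|=0.55324 <1
  x=-3.539: |R|=0.52076 <1
  x=-3.261: |R|=0.46702 <1
  x=-8.408: |R|=1.02456 >1
  x=-8.121: |R|=1.00748 >1
So |R|<1 on (-8.0000, 0).

(-8.0000, 0).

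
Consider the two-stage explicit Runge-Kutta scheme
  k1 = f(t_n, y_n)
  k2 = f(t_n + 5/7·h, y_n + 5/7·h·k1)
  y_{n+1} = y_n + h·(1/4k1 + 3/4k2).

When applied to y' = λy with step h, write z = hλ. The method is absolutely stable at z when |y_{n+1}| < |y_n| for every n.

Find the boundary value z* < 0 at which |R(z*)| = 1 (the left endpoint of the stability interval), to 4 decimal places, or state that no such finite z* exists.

left endpoint -1.8667.

Test eqn y'=λy, z=hλ:
  k1=λy_n ⇒ h·k1=z·y_n;  k2=λ(1+5/7z)y_n ⇒ h·k2=z(1+5/7z)y_n
  y_{n+1}/y_n = 1 + 1/4z + 3/4z(1+5/7z) = 1 + z + 15/28z²
  ⇒ R(z) = 1 + z + 15/28z².

Solve |R(x)|<1 on ℝ⁻.
x=-1.14: |R|=0.5562
R=1: x+15/28x²=0 ⇒ x=−28/15=-1.8667; min R=1−1/(4·15/28)=0.5333>−1
Confirm numerically:
  x=-1.777: |R|=0.91464 <1
  x=-1.653: |R|=0.81079 <1
  x=-1.184: |R|=0.56699 <1
  x=-0.900: |R|=0.53393 <1
  x=-2.290: |R|=1.51934 >1
  x=-2.116: |R|=1.28264 >1
Interval (-1.8667, 0).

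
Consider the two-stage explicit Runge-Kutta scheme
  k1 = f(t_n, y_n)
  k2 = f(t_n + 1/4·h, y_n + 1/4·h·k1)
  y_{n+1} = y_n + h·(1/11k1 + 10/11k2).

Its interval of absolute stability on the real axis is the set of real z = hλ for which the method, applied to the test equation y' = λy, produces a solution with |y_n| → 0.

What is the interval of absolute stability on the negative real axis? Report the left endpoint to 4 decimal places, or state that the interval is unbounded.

Set f=λy, z=hλ:
  k1=λy_n ⇒ h·k1=z·y_n;  k2=λ(1+1/4z)y_n ⇒ h·k2=z(1+1/4z)y_n
  y_{n+1}/y_n = 1 + 1/11z + 10/11z(1+1/4z) = 1 + z + 5/22z²
  R(z) = 1 + z + 5/22z².

Boundary: |R(x)|=1, x<0.
x=-1.33: |R|=0.0720
R=1: x+5/22x²=0 ⇒ x=−22/5=-4.4000; min R=1−1/(4·5/22)=-0.1000>−1
Confirm numerically:
  x=-4.005: |R|=0.64046 <1
  x=-3.529: |R|=0.30142 <1
  x=-3.254: |R|=0.15248 <1
  x=-2.022: |R|=0.09280 <1
  x=-4.598: |R|=1.20691 >1
  x=-4.555: |R|=1.16046 >1
Stable set (-4.4000, 0).

z∈(-4.4000,0).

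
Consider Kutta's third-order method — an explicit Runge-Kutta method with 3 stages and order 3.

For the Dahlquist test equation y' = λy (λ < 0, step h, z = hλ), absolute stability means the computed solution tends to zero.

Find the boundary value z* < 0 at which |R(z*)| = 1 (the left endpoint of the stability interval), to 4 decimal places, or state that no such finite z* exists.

With y'=λy (z=hλ):
  order 3, 3-stage ⇒ R(z)=1+z+z^2/2+z^3/6
  (e.g. R(-1.43)=0.10508, |R|=0.10508)

Boundary: |R(x)|=1, x<0.
x=-1.43: |R|=0.1051
|R(-1.64)|=0.0304 |R(-0.55)|=0.5735 |R(-0.52)|=0.5918
Bisect:
  x_lo=-3.0794 |R|=2.2048  x_hi=-0.2858 |R|=0.7512
  mid=-1.68257 |R|=0.06095 →hi
  mid=-2.38097 |R|=0.79609 →hi
  mid=-2.73018 |R|=1.39497 →lo
  mid=-2.55558 |R|=1.07182 →lo
  mid=-2.46828 |R|=0.92836 →hi
  mid=-2.51193 |R|=0.99865 →hi
  mid=-2.53375 |R|=1.03487 →lo
  mid=-2.52284 |R|=1.01667 →lo
  ...
  [-2.51278,-2.51261] ⇒ x*=-2.5127
Interval (-2.5127, 0).

z* = -2.5127.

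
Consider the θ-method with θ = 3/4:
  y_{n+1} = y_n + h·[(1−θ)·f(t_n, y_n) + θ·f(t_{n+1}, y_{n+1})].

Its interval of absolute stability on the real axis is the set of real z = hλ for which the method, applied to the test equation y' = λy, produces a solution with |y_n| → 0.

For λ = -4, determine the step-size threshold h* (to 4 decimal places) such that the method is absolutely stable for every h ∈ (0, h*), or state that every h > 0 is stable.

On y'=λy, z=hλ:
  y_{n+1} = y_n + z·[1/4·y_n + 3/4·y_{n+1}] ⇒ (1 − 3/4z)y_{n+1} = (1 + 1/4z)y_n
  Hence R(z) = (1 + 1/4z)/(1 − 3/4z).

Boundary: |R(x)|=1, x<0.
x=-0.76: |R|=0.5159
x=-2: |R|=0.2000
x=-10: |R|=0.1765
x=-100: |R|=0.3158
θ=3/4≥1/2 ⇒ |1+1/4x|<|1−3/4x| ∀x<0 ⇒ unbounded interval.

(−∞, 0) — no finite endpoint. Any h>0 works for λ=-4.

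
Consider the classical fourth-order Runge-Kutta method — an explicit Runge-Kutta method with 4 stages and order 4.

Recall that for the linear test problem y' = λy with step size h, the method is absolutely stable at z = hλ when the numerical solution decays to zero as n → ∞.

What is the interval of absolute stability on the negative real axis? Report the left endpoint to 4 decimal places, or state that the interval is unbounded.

z∈(-2.7853,0).

Test eqn y'=λy, z=hλ:
  order 4, 4-stage ⇒ R(z)=1+z+z^2/2+z^3/6+z^4/24
  (e.g. R(-1.02)=0.36843, |R|=0.36843)

Solve |R(x)|<1 on ℝ⁻.
x=-1.02: |R|=0.3684
|R(-2.79)|=1.0071 |R(-2.08)|=0.3633 |R(-1.13)|=0.3359
Bisect:
  x_lo=-3.2311 |R|=1.9081  x_hi=-0.3662 |R|=0.6934
  mid=-1.79864 |R|=0.28519 →hi
  mid=-2.51485 |R|=0.66315 →hi
  mid=-2.87295 |R|=1.14041 →lo
  mid=-2.69390 |R|=0.87073 →hi
  mid=-2.78343 |R|=0.99719 →hi
  mid=-2.82819 |R|=1.06662 →lo
  mid=-2.80581 |R|=1.03137 →lo
  mid=-2.79462 |R|=1.01415 →lo
  mid=-2.78902 |R|=1.00563 →lo
  ...
  [-2.78535,-2.78517] ⇒ x*=-2.7853
Stable set (-2.7853, 0).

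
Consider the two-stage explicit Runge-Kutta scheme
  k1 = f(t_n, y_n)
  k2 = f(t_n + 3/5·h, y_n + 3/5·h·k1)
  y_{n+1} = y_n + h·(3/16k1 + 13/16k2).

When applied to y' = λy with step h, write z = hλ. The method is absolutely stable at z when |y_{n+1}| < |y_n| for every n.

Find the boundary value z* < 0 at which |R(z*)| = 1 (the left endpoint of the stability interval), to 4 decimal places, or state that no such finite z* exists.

Test eqn y'=λy, z=hλ:
  k1=λy_n ⇒ h·k1=z·y_n;  k2=λ(1+3/5z)y_n ⇒ h·k2=z(1+3/5z)y_n
  y_{n+1}/y_n = 1 + 3/16z + 13/16z(1+3/5z) = 1 + z + 39/80z²
  R(z) = 1 + z + 39/80z².

Boundary: |R(x)|=1, x<0.
x=-0.62: |R|=0.5674
R=1: x+39/80x²=0 ⇒ x=−80/39=-2.0513; min R=1−1/(4·39/80)=0.4872>−1
Confirm numerically:
  x=-1.724: |R|=0.72494 <1
  x=-1.294: |R|=0.52229 <1
  x=-0.990: |R|=0.48780 <1
  x=-2.455: |R|=1.48317 >1
  x=-2.132: |R|=1.08389 >1
  x=-2.112: |R|=1.06252 >1
So |R|<1 on (-2.0513, 0).

left endpoint -2.0513.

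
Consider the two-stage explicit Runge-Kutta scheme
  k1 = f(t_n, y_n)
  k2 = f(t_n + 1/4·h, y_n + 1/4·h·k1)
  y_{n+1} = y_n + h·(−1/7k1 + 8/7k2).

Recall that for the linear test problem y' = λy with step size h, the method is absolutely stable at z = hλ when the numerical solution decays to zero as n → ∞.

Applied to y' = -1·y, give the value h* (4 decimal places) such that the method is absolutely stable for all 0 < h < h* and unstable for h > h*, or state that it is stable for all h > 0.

(-3.5000,0); λ=-1 ⇒ h* = (7/2)/1 = 3.5000.

On y'=λy, z=hλ:
  k1=λy_n ⇒ h·k1=z·y_n;  k2=λ(1+1/4z)y_n ⇒ h·k2=z(1+1/4z)y_n
  y_{n+1}/y_n = 1 − 1/7z + 8/7z(1+1/4z) = 1 + z + 2/7z²
  R(z) = 1 + z + 2/7z².

Find x<0 with |R(x)|<1.
x=-1.74: |R|=0.1250
R=1: x+2/7x²=0 ⇒ x=−7/2=-3.5000; min R=1−1/(4·2/7)=0.1250>−1
Confirm numerically:
  x=-3.003: |R|=0.57357 <1
  x=-2.930: |R|=0.52283 <1
  x=-2.735: |R|=0.40221 <1
  x=-1.873: |R|=0.12932 <1
  x=-3.934: |R|=1.48782 >1
  x=-3.738: |R|=1.25418 >1
  x=-3.526: |R|=1.02619 >1
Stable set (-3.5000, 0).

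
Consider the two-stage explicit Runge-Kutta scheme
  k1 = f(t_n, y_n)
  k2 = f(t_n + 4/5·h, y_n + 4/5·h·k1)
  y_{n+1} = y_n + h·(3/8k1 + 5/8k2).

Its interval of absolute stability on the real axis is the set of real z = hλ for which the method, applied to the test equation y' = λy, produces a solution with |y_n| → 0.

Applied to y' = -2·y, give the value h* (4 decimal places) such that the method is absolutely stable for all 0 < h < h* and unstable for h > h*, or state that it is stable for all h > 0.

(-2.0000,0); λ=-2 ⇒ h* = (2)/2 = 1.0000.

On y'=λy, z=hλ:
  k1=λy_n ⇒ h·k1=z·y_n;  k2=λ(1+4/5z)y_n ⇒ h·k2=z(1+4/5z)y_n
  y_{n+1}/y_n = 1 + 3/8z + 5/8z(1+4/5z) = 1 + z + 1/2z²
  so R(z) = 1 + z + 1/2z².

Solve |R(x)|<1 on ℝ⁻.
x=-1.28: |R|=0.5392
R=1: x+1/2x²=0 ⇒ x=−2=-2.0000; min R=1−1/(4·1/2)=0.5000>−1
Confirm numerically:
  x=-1.655: |R|=0.71451 <1
  x=-1.615: |R|=0.68911 <1
  x=-0.926: |R|=0.50274 <1
  x=-2.471: |R|=1.58192 >1
  x=-2.376: |R|=1.44669 >1
  x=-2.046: |R|=1.04706 >1
So |R|<1 on (-2.0000, 0).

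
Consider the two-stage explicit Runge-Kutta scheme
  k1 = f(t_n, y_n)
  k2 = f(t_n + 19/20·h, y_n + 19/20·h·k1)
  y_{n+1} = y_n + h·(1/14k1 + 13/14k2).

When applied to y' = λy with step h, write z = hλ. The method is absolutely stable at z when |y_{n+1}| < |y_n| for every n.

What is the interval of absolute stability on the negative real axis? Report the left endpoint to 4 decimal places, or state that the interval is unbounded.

(-1.1336, 0).

Set f=λy, z=hλ:
  k1=λy_n ⇒ h·k1=z·y_n;  k2=λ(1+19/20z)y_n ⇒ h·k2=z(1+19/20z)y_n
  y_{n+1}/y_n = 1 + 1/14z + 13/14z(1+19/20z) = 1 + z + 247/280z²
  so R(z) = 1 + z + 247/280z².

Find x<0 with |R(x)|<1.
x=-1.36: |R|=1.2716
R=1: x+247/280x²=0 ⇒ x=−280/247=-1.1336; min R=1−1/(4·247/280)=0.7166>−1
Confirm numerically:
  x=-0.970: |R|=0.86001 <1
  x=-0.848: |R|=0.78635 <1
  x=-0.623: |R|=0.71939 <1
  x=-1.385: |R|=1.30715 >1
  x=-1.214: |R|=1.08610 >1
So |R|<1 on (-1.1336, 0).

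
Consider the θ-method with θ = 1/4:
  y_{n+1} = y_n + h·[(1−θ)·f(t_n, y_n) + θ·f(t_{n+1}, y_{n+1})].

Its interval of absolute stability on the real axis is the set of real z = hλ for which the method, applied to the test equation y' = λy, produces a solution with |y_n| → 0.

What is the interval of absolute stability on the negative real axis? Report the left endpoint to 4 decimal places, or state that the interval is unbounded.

(-4.0000, 0).

Test eqn y'=λy, z=hλ:
  y_{n+1} = y_n + z·[3/4·y_n + 1/4·y_{n+1}] ⇒ (1 − 1/4z)y_{n+1} = (1 + 3/4z)y_n
  ⇒ R(z) = (1 + 3/4z)/(1 − 1/4z).

Boundary: |R(x)|=1, x<0.
x=-0.56: |R|=0.5088
R=−1: 1+3/4x = −1+1/4x ⇒ -1/2x=2 ⇒ x=2/(-1/2)=-4.0000
Confirm numerically:
  x=-3.802: |R|=0.94924 <1
  x=-2.160: |R|=0.40260 <1
  x=-2.061: |R|=0.36017 <1
  x=-1.775: |R|=0.22944 <1
  x=-4.530: |R|=1.12427 >1
  x=-4.101: |R|=1.02494 >1
Stable set (-4.0000, 0).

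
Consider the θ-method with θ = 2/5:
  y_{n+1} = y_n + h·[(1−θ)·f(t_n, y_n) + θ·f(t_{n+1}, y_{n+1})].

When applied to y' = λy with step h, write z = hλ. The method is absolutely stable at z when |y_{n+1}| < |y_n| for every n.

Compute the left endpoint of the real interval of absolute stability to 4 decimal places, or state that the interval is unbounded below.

left endpoint -10.0000.

Test eqn y'=λy, z=hλ:
  y_{n+1} = y_n + z·[3/5·y_n + 2/5·y_{n+1}] ⇒ (1 − 2/5z)y_{n+1} = (1 + 3/5z)y_n
  so R(z) = (1 + 3/5z)/(1 − 2/5z).

Find x<0 with |R(x)|<1.
x=-1.36: |R|=0.1192
R=−1: 1+3/5x = −1+2/5x ⇒ -1/5x=2 ⇒ x=2/(-1/5)=-10.0000
Confirm numerically:
  x=-9.923: |R|=0.99690 <1
  x=-9.852: |R|=0.99401 <1
  x=-9.772: |R|=0.99071 <1
  x=-8.270: |R|=0.91968 <1
  x=-10.433: |R|=1.01674 >1
  x=-10.299: |R|=1.01168 >1
  x=-10.034: |R|=1.00136 >1
So |R|<1 on (-10.0000, 0).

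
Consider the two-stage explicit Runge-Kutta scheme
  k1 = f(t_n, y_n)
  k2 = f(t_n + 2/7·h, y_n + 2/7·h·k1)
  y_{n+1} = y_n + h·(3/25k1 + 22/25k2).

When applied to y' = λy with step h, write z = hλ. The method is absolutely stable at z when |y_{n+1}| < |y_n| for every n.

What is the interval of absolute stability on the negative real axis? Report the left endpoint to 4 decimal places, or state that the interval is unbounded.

With y'=λy (z=hλ):
  k1=λy_n ⇒ h·k1=z·y_n;  k2=λ(1+2/7z)y_n ⇒ h·k2=z(1+2/7z)y_n
  y_{n+1}/y_n = 1 + 3/25z + 22/25z(1+2/7z) = 1 + z + 44/175z²
  Hence R(z) = 1 + z + 44/175z².

Boundary: |R(x)|=1, x<0.
x=-1.38: |R|=0.0988
R=1: x+44/175x²=0 ⇒ x=−175/44=-3.9773; min R=1−1/(4·44/175)=0.0057>−1
Confirm numerically:
  x=-3.163: |R|=0.35243 <1
  x=-2.655: |R|=0.11733 <1
  x=-2.194: |R|=0.01629 <1
  x=-4.352: |R|=1.41003 >1
  x=-4.340: |R|=1.39581 >1
  x=-4.191: |R|=1.22521 >1
So |R|<1 on (-3.9773, 0).

z∈(-3.9773,0).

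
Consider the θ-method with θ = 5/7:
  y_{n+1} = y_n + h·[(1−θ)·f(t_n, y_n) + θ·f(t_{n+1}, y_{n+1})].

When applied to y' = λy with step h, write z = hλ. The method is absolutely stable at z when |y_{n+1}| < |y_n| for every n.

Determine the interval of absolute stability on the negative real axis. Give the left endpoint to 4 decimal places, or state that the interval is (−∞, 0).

With y'=λy (z=hλ):
  y_{n+1} = y_n + z·[2/7·y_n + 5/7·y_{n+1}] ⇒ (1 − 5/7z)y_{n+1} = (1 + 2/7z)y_n
  so R(z) = (1 + 2/7z)/(1 − 5/7z).

Need |R(x)|<1, x<0.
x=-1.59: |R|=0.2555
x=-2: |R|=0.1765
x=-10: |R|=0.2281
x=-100: |R|=0.3807
θ=5/7≥1/2 ⇒ |1+2/7x|<|1−5/7x| ∀x<0 ⇒ unbounded interval.

interval (−∞, 0).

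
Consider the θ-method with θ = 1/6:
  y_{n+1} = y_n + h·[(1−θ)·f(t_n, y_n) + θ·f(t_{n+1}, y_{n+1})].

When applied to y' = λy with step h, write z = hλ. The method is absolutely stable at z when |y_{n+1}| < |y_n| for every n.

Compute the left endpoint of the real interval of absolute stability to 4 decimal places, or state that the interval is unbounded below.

Test eqn y'=λy, z=hλ:
  y_{n+1} = y_n + z·[5/6·y_n + 1/6·y_{n+1}] ⇒ (1 − 1/6z)y_{n+1} = (1 + 5/6z)y_n
  R(z) = (1 + 5/6z)/(1 − 1/6z).

Boundary: |R(x)|=1, x<0.
x=-0.93: |R|=0.1948
R=−1: 1+5/6x = −1+1/6x ⇒ -2/3x=2 ⇒ x=2/(-2/3)=-3.0000
Confirm numerically:
  x=-2.621: |R|=0.82415 <1
  x=-2.603: |R|=0.81541 <1
  x=-1.242: |R|=0.02900 <1
  x=-3.357: |R|=1.15261 >1
  x=-3.356: |R|=1.15220 >1
  x=-3.239: |R|=1.10347 >1
Interval (-3.0000, 0).

left endpoint -3.0000.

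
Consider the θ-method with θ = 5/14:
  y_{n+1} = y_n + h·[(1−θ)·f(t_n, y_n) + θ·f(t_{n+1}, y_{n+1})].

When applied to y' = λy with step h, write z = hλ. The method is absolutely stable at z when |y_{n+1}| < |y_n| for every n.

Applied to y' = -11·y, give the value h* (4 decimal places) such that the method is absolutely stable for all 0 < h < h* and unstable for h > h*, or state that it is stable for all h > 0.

(-7.0000,0); λ=-11 ⇒ h* = (7)/11 = 0.6364.

On y'=λy, z=hλ:
  y_{n+1} = y_n + z·[9/14·y_n + 5/14·y_{n+1}] ⇒ (1 − 5/14z)y_{n+1} = (1 + 9/14z)y_n
  ⇒ R(z) = (1 + 9/14z)/(1 − 5/14z).

Find x<0 with |R(x)|<1.
x=-0.71: |R|=0.4336
R=−1: 1+9/14x = −1+5/14x ⇒ -2/7x=2 ⇒ x=2/(-2/7)=-7.0000
Confirm numerically:
  x=-6.607: |R|=0.96658 <1
  x=-6.372: |R|=0.94522 <1
  x=-6.134: |R|=0.92245 <1
  x=-7.387: |R|=1.03039 >1
  x=-7.046: |R|=1.00374 >1
So |R|<1 on (-7.0000, 0).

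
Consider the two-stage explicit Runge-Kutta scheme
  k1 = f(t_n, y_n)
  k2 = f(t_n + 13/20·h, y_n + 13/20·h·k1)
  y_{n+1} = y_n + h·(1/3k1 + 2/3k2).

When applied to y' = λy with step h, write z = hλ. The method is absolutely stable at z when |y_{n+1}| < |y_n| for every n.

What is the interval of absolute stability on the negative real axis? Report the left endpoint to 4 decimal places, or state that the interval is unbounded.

With y'=λy (z=hλ):
  k1=λy_n ⇒ h·k1=z·y_n;  k2=λ(1+13/20z)y_n ⇒ h·k2=z(1+13/20z)y_n
  y_{n+1}/y_n = 1 + 1/3z + 2/3z(1+13/20z) = 1 + z + 13/30z²
  ⇒ R(z) = 1 + z + 13/30z².

Boundary: |R(x)|=1, x<0.
x=-0.88: |R|=0.4556
R=1: x+13/30x²=0 ⇒ x=−30/13=-2.3077; min R=1−1/(4·13/30)=0.4231>−1
Confirm numerically:
  x=-2.012: |R|=0.74220 <1
  x=-1.939: |R|=0.69021 <1
  x=-1.445: |R|=0.45981 <1
  x=-1.201: |R|=0.42404 <1
  x=-2.830: |R|=1.64052 >1
  x=-2.666: |R|=1.41394 >1
So |R|<1 on (-2.3077, 0).

(-2.3077, 0).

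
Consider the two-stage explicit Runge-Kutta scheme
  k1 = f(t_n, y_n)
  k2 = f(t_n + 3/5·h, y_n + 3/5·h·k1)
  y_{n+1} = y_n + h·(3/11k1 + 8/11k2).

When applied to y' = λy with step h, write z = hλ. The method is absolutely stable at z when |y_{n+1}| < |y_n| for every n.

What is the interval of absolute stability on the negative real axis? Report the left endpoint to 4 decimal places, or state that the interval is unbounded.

z∈(-2.2917,0).

With y'=λy (z=hλ):
  k1=λy_n ⇒ h·k1=z·y_n;  k2=λ(1+3/5z)y_n ⇒ h·k2=z(1+3/5z)y_n
  y_{n+1}/y_n = 1 + 3/11z + 8/11z(1+3/5z) = 1 + z + 24/55z²
  R(z) = 1 + z + 24/55z².

Find x<0 with |R(x)|<1.
x=-1.74: |R|=0.5811
R=1: x+24/55x²=0 ⇒ x=−55/24=-2.2917; min R=1−1/(4·24/55)=0.4271>−1
Confirm numerically:
  x=-2.213: |R|=0.92403 <1
  x=-2.022: |R|=0.76207 <1
  x=-1.523: |R|=0.48916 <1
  x=-1.333: |R|=0.44237 <1
  x=-2.796: |R|=1.61532 >1
  x=-2.753: |R|=1.55420 >1
So |R|<1 on (-2.2917, 0).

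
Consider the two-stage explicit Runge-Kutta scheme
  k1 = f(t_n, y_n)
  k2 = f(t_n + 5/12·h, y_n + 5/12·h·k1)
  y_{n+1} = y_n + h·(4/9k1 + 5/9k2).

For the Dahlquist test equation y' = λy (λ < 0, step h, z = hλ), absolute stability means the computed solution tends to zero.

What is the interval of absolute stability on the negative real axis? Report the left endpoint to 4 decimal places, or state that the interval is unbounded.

z∈(-4.3200,0).

On y'=λy, z=hλ:
  k1=λy_n ⇒ h·k1=z·y_n;  k2=λ(1+5/12z)y_n ⇒ h·k2=z(1+5/12z)y_n
  y_{n+1}/y_n = 1 + 4/9z + 5/9z(1+5/12z) = 1 + z + 25/108z²
  so R(z) = 1 + z + 25/108z².

Find x<0 with |R(x)|<1.
x=-1.21: |R|=0.1289
R=1: x+25/108x²=0 ⇒ x=−108/25=-4.3200; min R=1−1/(4·25/108)=-0.0800>−1
Confirm numerically:
  x=-2.385: |R|=0.06828 <1
  x=-2.175: |R|=0.07995 <1
  x=-2.028: |R|=0.07597 <1
  x=-1.743: |R|=0.03975 <1
  x=-4.889: |R|=1.64394 >1
  x=-4.593: |R|=1.29025 >1
  x=-4.592: |R|=1.28913 >1
Interval (-4.3200, 0).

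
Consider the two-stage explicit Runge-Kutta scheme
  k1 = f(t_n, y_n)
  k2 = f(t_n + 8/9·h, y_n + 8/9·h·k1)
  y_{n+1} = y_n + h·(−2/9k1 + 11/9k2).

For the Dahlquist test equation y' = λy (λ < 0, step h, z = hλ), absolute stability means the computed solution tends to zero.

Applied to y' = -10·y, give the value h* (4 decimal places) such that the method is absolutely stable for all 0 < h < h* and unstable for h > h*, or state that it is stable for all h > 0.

Test eqn y'=λy, z=hλ:
  k1=λy_n ⇒ h·k1=z·y_n;  k2=λ(1+8/9z)y_n ⇒ h·k2=z(1+8/9z)y_n
  y_{n+1}/y_n = 1 − 2/9z + 11/9z(1+8/9z) = 1 + z + 88/81z²
  Hence R(z) = 1 + z + 88/81z².

Boundary: |R(x)|=1, x<0.
x=-0.64: |R|=0.8050
R=1: x+88/81x²=0 ⇒ x=−81/88=-0.9205; min R=1−1/(4·88/81)=0.7699>−1
Confirm numerically:
  x=-0.787: |R|=0.88589 <1
  x=-0.598: |R|=0.79051 <1
  x=-0.500: |R|=0.77160 <1
  x=-1.357: |R|=1.64359 >1
  x=-1.033: |R|=1.12631 >1
  x=-1.024: |R|=1.11519 >1
Interval (-0.9205, 0).

(-0.9205,0); λ=-10 ⇒ h* = (81/88)/10 = 0.0920.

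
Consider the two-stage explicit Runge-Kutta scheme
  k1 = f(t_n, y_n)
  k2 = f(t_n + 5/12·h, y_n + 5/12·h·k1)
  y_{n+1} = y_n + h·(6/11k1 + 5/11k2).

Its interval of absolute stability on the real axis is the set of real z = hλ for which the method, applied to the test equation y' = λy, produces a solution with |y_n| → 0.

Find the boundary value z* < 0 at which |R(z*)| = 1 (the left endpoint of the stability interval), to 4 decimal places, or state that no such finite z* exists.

Set f=λy, z=hλ:
  k1=λy_n ⇒ h·k1=z·y_n;  k2=λ(1+5/12z)y_n ⇒ h·k2=z(1+5/12z)y_n
  y_{n+1}/y_n = 1 + 6/11z + 5/11z(1+5/12z) = 1 + z + 25/132z²
  ⇒ R(z) = 1 + z + 25/132z².

Need |R(x)|<1, x<0.
x=-1.26: |R|=0.0407
R=1: x+25/132x²=0 ⇒ x=−132/25=-5.2800; min R=1−1/(4·25/132)=-0.3200>−1
Confirm numerically:
  x=-3.738: |R|=0.09167 <1
  x=-2.785: |R|=0.31602 <1
  x=-2.704: |R|=0.31922 <1
  x=-5.868: |R|=1.65348 >1
  x=-5.527: |R|=1.25855 >1
  x=-5.403: |R|=1.12587 >1
So |R|<1 on (-5.2800, 0).

left endpoint -5.2800.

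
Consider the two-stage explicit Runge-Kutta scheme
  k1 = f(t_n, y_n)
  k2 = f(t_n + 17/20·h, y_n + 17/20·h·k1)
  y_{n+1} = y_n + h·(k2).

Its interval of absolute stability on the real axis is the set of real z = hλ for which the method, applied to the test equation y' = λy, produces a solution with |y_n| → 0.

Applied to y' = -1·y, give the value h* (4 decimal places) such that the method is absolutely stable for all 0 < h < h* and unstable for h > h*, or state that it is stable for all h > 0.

(-1.1765,0); λ=-1 ⇒ h* = (20/17)/1 = 1.1765.

On y'=λy, z=hλ:
  k1=λy_n ⇒ h·k1=z·y_n;  k2=λ(1+17/20z)y_n ⇒ h·k2=z(1+17/20z)y_n
  y_{n+1}/y_n = 1 + z(1+17/20z) = 1 + z + 17/20z²
  ⇒ R(z) = 1 + z + 17/20z².

Boundary: |R(x)|=1, x<0.
x=-1.68: |R|=1.7190
R=1: x+17/20x²=0 ⇒ x=−20/17=-1.1765; min R=1−1/(4·17/20)=0.7059>−1
Confirm numerically:
  x=-0.929: |R|=0.80458 <1
  x=-0.666: |R|=0.71102 <1
  x=-0.563: |R|=0.70642 <1
  x=-0.471: |R|=0.71756 <1
  x=-1.740: |R|=1.83346 >1
  x=-1.704: |R|=1.76407 >1
  x=-1.399: |R|=1.26462 >1
Interval (-1.1765, 0).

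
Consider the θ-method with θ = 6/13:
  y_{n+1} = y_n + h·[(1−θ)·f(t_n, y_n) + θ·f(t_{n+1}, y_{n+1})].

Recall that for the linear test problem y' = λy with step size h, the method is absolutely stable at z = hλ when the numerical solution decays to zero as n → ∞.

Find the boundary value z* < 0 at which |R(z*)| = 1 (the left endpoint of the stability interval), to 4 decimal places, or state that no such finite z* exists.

left endpoint -26.0000.

With y'=λy (z=hλ):
  y_{n+1} = y_n + z·[7/13·y_n + 6/13·y_{n+1}] ⇒ (1 − 6/13z)y_{n+1} = (1 + 7/13z)y_n
  ⇒ R(z) = (1 + 7/13z)/(1 − 6/13z).

Need |R(x)|<1, x<0.
x=-0.8: |R|=0.4157
R=−1: 1+7/13x = −1+6/13x ⇒ -1/13x=2 ⇒ x=2/(-1/13)=-26.0000
Confirm numerically:
  x=-24.312: |R|=0.98938 <1
  x=-19.924: |R|=0.95416 <1
  x=-13.241: |R|=0.86198 <1
  x=-26.405: |R|=1.00236 >1
  x=-26.135: |R|=1.00080 >1
Stable set (-26.0000, 0).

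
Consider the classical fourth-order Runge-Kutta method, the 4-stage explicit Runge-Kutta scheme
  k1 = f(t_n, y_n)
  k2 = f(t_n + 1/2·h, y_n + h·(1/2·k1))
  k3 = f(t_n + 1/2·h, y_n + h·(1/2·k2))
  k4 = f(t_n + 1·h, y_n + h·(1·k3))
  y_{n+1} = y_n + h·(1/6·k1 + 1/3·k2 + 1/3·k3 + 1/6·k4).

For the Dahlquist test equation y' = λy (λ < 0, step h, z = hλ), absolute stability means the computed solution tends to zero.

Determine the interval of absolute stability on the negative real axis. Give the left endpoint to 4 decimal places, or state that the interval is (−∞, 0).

(-2.7853, 0).

With y'=λy (z=hλ):
  order 4, 4-stage ⇒ R(z)=1+z+z^2/2+z^3/6+z^4/24
  (e.g. R(-1.49)=0.27409, |R|=0.27409)

Find x<0 with |R(x)|<1.
x=-1.49: |R|=0.2741
|R(-2.99)|=1.3551 |R(-2.34)|=0.5116 |R(-0.59)|=0.5549
Bisect:
  x_lo=-3.3285 |R|=2.1792  x_hi=-0.2348 |R|=0.7907
  mid=-1.78166 |R|=0.28275 →hi
  mid=-2.55508 |R|=0.70488 →hi
  mid=-2.94179 |R|=1.26275 →lo
  mid=-2.74844 |R|=0.94584 →hi
  mid=-2.84511 |R|=1.09400 →lo
  mid=-2.79678 |R|=1.01745 →lo
  mid=-2.77261 |R|=0.98104 →hi
  mid=-2.78469 |R|=0.99909 →hi
  mid=-2.79073 |R|=1.00823 →lo
  mid=-2.78771 |R|=1.00365 →lo
  ...
  [-2.78545,-2.78526] ⇒ x*=-2.7853
Stable set (-2.7853, 0).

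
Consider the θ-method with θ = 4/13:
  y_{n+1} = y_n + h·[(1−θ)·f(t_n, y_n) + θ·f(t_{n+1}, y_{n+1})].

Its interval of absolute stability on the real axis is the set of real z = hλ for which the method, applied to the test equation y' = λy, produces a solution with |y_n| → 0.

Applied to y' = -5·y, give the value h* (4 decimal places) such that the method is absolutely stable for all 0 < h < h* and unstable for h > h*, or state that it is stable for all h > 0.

(-5.2000,0); λ=-5 ⇒ h* = (26/5)/5 = 1.0400.

On y'=λy, z=hλ:
  y_{n+1} = y_n + z·[9/13·y_n + 4/13·y_{n+1}] ⇒ (1 − 4/13z)y_{n+1} = (1 + 9/13z)y_n
  so R(z) = (1 + 9/13z)/(1 − 4/13z).

Need |R(x)|<1, x<0.
x=-0.95: |R|=0.2649
R=−1: 1+9/13x = −1+4/13x ⇒ -5/13x=2 ⇒ x=2/(-5/13)=-5.2000
Confirm numerically:
  x=-5.126: |R|=0.98896 <1
  x=-3.261: |R|=0.62775 <1
  x=-2.926: |R|=0.53975 <1
  x=-2.121: |R|=0.28342 <1
  x=-5.726: |R|=1.07325 >1
  x=-5.686: |R|=1.06798 >1
  x=-5.633: |R|=1.06093 >1
So |R|<1 on (-5.2000, 0).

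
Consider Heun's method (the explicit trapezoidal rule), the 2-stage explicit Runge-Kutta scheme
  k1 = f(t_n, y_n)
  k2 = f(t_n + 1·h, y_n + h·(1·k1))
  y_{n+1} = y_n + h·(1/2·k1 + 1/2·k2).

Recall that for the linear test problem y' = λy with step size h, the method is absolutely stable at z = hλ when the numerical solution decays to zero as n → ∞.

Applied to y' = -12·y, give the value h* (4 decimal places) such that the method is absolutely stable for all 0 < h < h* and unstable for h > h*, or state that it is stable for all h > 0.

On y'=λy, z=hλ:
  order 2, 2-stage ⇒ R(z)=1+z+z^2/2
  (e.g. R(-0.63)=0.56845, |R|=0.56845)

Boundary: |R(x)|=1, x<0.
x=-0.63: |R|=0.5684
|R(-2.37)|=1.4385 |R(-1.94)|=0.9418 |R(-1.36)|=0.5648
Bisect:
  x_lo=-2.7805 |R|=2.0850  x_hi=-0.3768 |R|=0.6942
  mid=-1.57861 |R|=0.66740 →hi
  mid=-2.17953 |R|=1.19565 →lo
  mid=-1.87907 |R|=0.88638 →hi
  mid=-2.02930 |R|=1.02973 →lo
  mid=-1.95419 |R|=0.95524 →hi
  mid=-1.99175 |R|=0.99178 →hi
  mid=-2.01052 |R|=1.01058 →lo
  mid=-2.00113 |R|=1.00114 →lo
  ...
  [-2.00011,-1.99996] ⇒ x*=-2.0000
Interval (-2.0000, 0).

(-2.0000,0); λ=-12 ⇒ h* = 0.1667.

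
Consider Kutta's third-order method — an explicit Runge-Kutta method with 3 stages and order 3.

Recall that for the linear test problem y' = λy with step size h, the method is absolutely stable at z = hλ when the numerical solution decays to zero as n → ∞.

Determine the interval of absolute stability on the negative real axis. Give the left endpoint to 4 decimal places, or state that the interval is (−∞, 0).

Test eqn y'=λy, z=hλ:
  order 3, 3-stage ⇒ R(z)=1+z+z^2/2+z^3/6
  (e.g. R(-0.98)=0.34333, |R|=0.34333)

Solve |R(x)|<1 on ℝ⁻.
x=-0.98: |R|=0.3433
|R(-2.59)|=1.1316 |R(-2.24)|=0.6044 |R(-0.69)|=0.4933
Bisect:
  x_lo=-3.1497 |R|=2.3972  x_hi=-0.3885 |R|=0.6772
  mid=-1.76912 |R|=0.12705 →hi
  mid=-2.45941 |R|=0.91444 →hi
  mid=-2.80456 |R|=1.54835 →lo
  mid=-2.63198 |R|=1.20709 →lo
  mid=-2.54570 |R|=1.05501 →lo
  mid=-2.50256 |R|=0.98332 →hi
  mid=-2.52413 |R|=1.01881 →lo
  mid=-2.51334 |R|=1.00098 →lo
  mid=-2.50795 |R|=0.99213 →hi
  ...
  [-2.51284,-2.51267] ⇒ x*=-2.5127
Interval (-2.5127, 0).

(-2.5127, 0).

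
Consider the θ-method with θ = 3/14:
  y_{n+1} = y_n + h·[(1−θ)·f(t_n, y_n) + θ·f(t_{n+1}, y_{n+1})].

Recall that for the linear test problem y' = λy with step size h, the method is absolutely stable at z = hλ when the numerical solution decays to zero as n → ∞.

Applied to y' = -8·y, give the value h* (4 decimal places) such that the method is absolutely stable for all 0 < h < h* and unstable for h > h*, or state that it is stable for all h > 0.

(-3.5000,0); λ=-8 ⇒ h* = (7/2)/8 = 0.4375.

Test eqn y'=λy, z=hλ:
  y_{n+1} = y_n + z·[11/14·y_n + 3/14·y_{n+1}] ⇒ (1 − 3/14z)y_{n+1} = (1 + 11/14z)y_n
  R(z) = (1 + 11/14z)/(1 − 3/14z).

Boundary: |R(x)|=1, x<0.
x=-1.71: |R|=0.2514
R=−1: 1+11/14x = −1+3/14x ⇒ -4/7x=2 ⇒ x=2/(-4/7)=-3.5000
Confirm numerically:
  x=-2.988: |R|=0.82163 <1
  x=-2.605: |R|=0.67179 <1
  x=-1.984: |R|=0.39214 <1
  x=-1.770: |R|=0.28327 <1
  x=-3.720: |R|=1.06995 >1
  x=-3.587: |R|=1.02811 >1
Stable set (-3.5000, 0).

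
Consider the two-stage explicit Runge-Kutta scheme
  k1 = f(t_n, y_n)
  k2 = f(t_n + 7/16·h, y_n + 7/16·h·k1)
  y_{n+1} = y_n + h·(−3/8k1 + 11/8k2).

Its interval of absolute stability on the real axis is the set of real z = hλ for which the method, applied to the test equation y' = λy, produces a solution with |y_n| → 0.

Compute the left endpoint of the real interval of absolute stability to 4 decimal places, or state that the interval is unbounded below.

z* = -1.6623.

Set f=λy, z=hλ:
  k1=λy_n ⇒ h·k1=z·y_n;  k2=λ(1+7/16z)y_n ⇒ h·k2=z(1+7/16z)y_n
  y_{n+1}/y_n = 1 − 3/8z + 11/8z(1+7/16z) = 1 + z + 77/128z²
  ⇒ R(z) = 1 + z + 77/128z².

Solve |R(x)|<1 on ℝ⁻.
x=-0.7: |R|=0.5948
R=1: x+77/128x²=0 ⇒ x=−128/77=-1.6623; min R=1−1/(4·77/128)=0.5844>−1
Confirm numerically:
  x=-1.530: |R|=0.87820 <1
  x=-1.345: |R|=0.74324 <1
  x=-0.888: |R|=0.58636 <1
  x=-2.014: |R|=1.42606 >1
  x=-1.938: |R|=1.32137 >1
  x=-1.826: |R|=1.17978 >1
So |R|<1 on (-1.6623, 0).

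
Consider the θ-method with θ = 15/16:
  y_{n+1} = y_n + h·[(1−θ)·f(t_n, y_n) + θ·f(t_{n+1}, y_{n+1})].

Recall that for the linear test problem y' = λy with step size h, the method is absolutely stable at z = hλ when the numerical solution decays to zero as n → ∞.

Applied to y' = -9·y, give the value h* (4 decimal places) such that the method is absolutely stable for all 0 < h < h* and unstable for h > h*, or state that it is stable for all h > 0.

interval (−∞, 0). Any h>0 works for λ=-9.

Set f=λy, z=hλ:
  y_{n+1} = y_n + z·[1/16·y_n + 15/16·y_{n+1}] ⇒ (1 − 15/16z)y_{n+1} = (1 + 1/16z)y_n
  ⇒ R(z) = (1 + 1/16z)/(1 − 15/16z).

Solve |R(x)|<1 on ℝ⁻.
x=-0.31: |R|=0.7598
x=-2: |R|=0.3043
x=-10: |R|=0.0361
x=-100: |R|=0.0554
θ=15/16≥1/2 ⇒ |1+1/16x|<|1−15/16x| ∀x<0 ⇒ unbounded interval.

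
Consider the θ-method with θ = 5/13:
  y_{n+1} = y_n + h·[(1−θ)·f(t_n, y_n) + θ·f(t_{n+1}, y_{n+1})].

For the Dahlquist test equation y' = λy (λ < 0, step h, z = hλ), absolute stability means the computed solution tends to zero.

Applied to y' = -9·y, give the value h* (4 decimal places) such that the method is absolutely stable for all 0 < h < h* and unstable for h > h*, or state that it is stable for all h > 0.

(-8.6667,0); λ=-9 ⇒ h* = (26/3)/9 = 0.9630.

Set f=λy, z=hλ:
  y_{n+1} = y_n + z·[8/13·y_n + 5/13·y_{n+1}] ⇒ (1 − 5/13z)y_{n+1} = (1 + 8/13z)y_n
  ⇒ R(z) = (1 + 8/13z)/(1 − 5/13z).

Boundary: |R(x)|=1, x<0.
x=-0.46: |R|=0.6092
R=−1: 1+8/13x = −1+5/13x ⇒ -3/13x=2 ⇒ x=2/(-3/13)=-8.6667
Confirm numerically:
  x=-6.288: |R|=0.83942 <1
  x=-4.127: |R|=0.59509 <1
  x=-3.792: |R|=0.54243 <1
  x=-3.760: |R|=0.53711 <1
  x=-9.227: |R|=1.02843 >1
  x=-9.016: |R|=1.01804 >1
  x=-8.940: |R|=1.01421 >1
So |R|<1 on (-8.6667, 0).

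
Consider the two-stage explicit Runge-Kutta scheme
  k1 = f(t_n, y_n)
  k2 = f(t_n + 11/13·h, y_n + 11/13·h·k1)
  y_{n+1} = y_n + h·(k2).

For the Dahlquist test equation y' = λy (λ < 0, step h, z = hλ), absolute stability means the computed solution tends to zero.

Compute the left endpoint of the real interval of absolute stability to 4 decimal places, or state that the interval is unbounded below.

On y'=λy, z=hλ:
  k1=λy_n ⇒ h·k1=z·y_n;  k2=λ(1+11/13z)y_n ⇒ h·k2=z(1+11/13z)y_n
  y_{n+1}/y_n = 1 + z(1+11/13z) = 1 + z + 11/13z²
  so R(z) = 1 + z + 11/13z².

Solve |R(x)|<1 on ℝ⁻.
x=-1.2: |R|=1.0185
R=1: x+11/13x²=0 ⇒ x=−13/11=-1.1818; min R=1−1/(4·11/13)=0.7045>−1
Confirm numerically:
  x=-1.071: |R|=0.89957 <1
  x=-0.870: |R|=0.77045 <1
  x=-0.690: |R|=0.71285 <1
  x=-0.498: |R|=0.71185 <1
  x=-1.331: |R|=1.16801 >1
  x=-1.248: |R|=1.06989 >1
Stable set (-1.1818, 0).

z* = -1.1818.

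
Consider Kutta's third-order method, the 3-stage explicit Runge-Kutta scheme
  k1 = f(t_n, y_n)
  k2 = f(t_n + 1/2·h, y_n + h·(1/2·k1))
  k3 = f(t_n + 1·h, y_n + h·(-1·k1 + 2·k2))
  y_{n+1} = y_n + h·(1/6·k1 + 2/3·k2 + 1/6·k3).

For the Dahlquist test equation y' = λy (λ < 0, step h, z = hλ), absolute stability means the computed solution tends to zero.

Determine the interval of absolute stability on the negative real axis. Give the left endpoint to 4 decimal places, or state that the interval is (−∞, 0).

(-2.5127, 0).

On y'=λy, z=hλ:
  order 3, 3-stage ⇒ R(z)=1+z+z^2/2+z^3/6
  (e.g. R(-1.19)=0.23719, |R|=0.23719)

Find x<0 with |R(x)|<1.
x=-1.19: |R|=0.2372
|R(-2.36)|=0.7659 |R(-1.51)|=0.0562 |R(-0.77)|=0.4504
Bisect:
  x_lo=-3.3437 |R|=2.9840  x_hi=-0.0838 |R|=0.9196
  mid=-1.71374 |R|=0.08414 →hi
  mid=-2.52870 |R|=1.02643 →lo
  mid=-2.12122 |R|=0.46220 →hi
  mid=-2.32496 |R|=0.71681 →hi
  mid=-2.42683 |R|=0.86422 →hi
  mid=-2.47777 |R|=0.94340 →hi
  mid=-2.50323 |R|=0.98443 →hi
  mid=-2.51597 |R|=1.00530 →lo
  ...
  [-2.51278,-2.51258] ⇒ x*=-2.5127
Interval (-2.5127, 0).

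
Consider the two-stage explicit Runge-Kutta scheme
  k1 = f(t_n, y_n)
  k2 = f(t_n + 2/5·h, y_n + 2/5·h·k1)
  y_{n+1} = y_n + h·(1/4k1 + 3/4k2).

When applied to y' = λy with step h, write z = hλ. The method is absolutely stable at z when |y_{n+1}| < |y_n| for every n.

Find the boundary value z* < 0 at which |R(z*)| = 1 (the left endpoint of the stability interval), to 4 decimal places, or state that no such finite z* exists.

z* = -3.3333.

On y'=λy, z=hλ:
  k1=λy_n ⇒ h·k1=z·y_n;  k2=λ(1+2/5z)y_n ⇒ h·k2=z(1+2/5z)y_n
  y_{n+1}/y_n = 1 + 1/4z + 3/4z(1+2/5z) = 1 + z + 3/10z²
  so R(z) = 1 + z + 3/10z².

Find x<0 with |R(x)|<1.
x=-0.35: |R|=0.6867
R=1: x+3/10x²=0 ⇒ x=−10/3=-3.3333; min R=1−1/(4·3/10)=0.1667>−1
Confirm numerically:
  x=-3.273: |R|=0.94076 <1
  x=-2.234: |R|=0.26323 <1
  x=-1.493: |R|=0.17571 <1
  x=-3.780: |R|=1.50652 >1
  x=-3.723: |R|=1.43522 >1
  x=-3.454: |R|=1.12503 >1
Stable set (-3.3333, 0).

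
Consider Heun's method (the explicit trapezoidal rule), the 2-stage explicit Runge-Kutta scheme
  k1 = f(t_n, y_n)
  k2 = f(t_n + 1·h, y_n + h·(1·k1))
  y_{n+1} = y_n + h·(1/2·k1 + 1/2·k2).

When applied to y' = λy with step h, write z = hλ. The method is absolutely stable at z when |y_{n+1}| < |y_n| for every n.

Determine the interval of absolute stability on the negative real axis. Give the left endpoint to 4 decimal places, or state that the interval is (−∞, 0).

Set f=λy, z=hλ:
  order 2, 2-stage ⇒ R(z)=1+z+z^2/2
  (e.g. R(-0.4)=0.68000, |R|=0.68000)

Find x<0 with |R(x)|<1.
x=-0.4: |R|=0.6800
|R(-2.36)|=1.4248 |R(-1.24)|=0.5288 |R(-1.08)|=0.5032
Bisect:
  x_lo=-2.6342 |R|=1.8354  x_hi=-0.3233 |R|=0.7289
  mid=-1.47879 |R|=0.61462 →hi
  mid=-2.05651 |R|=1.05811 →lo
  mid=-1.76765 |R|=0.79464 →hi
  mid=-1.91208 |R|=0.91595 →hi
  mid=-1.98430 |R|=0.98442 →hi
  mid=-2.02040 |R|=1.02061 →lo
  mid=-2.00235 |R|=1.00235 →lo
  mid=-1.99332 |R|=0.99335 →hi
  ...
  [-2.00009,-1.99995] ⇒ x*=-2.0000
So |R|<1 on (-2.0000, 0).

(-2.0000, 0).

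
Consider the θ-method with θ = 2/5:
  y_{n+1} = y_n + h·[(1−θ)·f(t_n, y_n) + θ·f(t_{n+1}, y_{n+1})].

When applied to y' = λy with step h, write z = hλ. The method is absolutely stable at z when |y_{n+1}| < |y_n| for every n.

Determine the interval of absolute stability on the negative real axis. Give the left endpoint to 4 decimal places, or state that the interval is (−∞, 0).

z∈(-10.0000,0).

Set f=λy, z=hλ:
  y_{n+1} = y_n + z·[3/5·y_n + 2/5·y_{n+1}] ⇒ (1 − 2/5z)y_{n+1} = (1 + 3/5z)y_n
  so R(z) = (1 + 3/5z)/(1 − 2/5z).

Need |R(x)|<1, x<0.
x=-1: |R|=0.2857
R=−1: 1+3/5x = −1+2/5x ⇒ -1/5x=2 ⇒ x=2/(-1/5)=-10.0000
Confirm numerically:
  x=-6.940: |R|=0.83792 <1
  x=-6.142: |R|=0.77679 <1
  x=-6.033: |R|=0.76755 <1
  x=-6.008: |R|=0.76540 <1
  x=-10.356: |R|=1.01385 >1
  x=-10.341: |R|=1.01328 >1
Stable set (-10.0000, 0).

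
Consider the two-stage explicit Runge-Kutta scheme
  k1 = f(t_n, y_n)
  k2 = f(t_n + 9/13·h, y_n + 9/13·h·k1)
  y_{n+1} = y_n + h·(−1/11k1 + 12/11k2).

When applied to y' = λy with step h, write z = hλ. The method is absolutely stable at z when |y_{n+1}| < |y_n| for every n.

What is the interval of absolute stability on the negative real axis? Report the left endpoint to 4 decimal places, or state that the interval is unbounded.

z∈(-1.3241,0).

Test eqn y'=λy, z=hλ:
  k1=λy_n ⇒ h·k1=z·y_n;  k2=λ(1+9/13z)y_n ⇒ h·k2=z(1+9/13z)y_n
  y_{n+1}/y_n = 1 − 1/11z + 12/11z(1+9/13z) = 1 + z + 108/143z²
  ⇒ R(z) = 1 + z + 108/143z².

Boundary: |R(x)|=1, x<0.
x=-0.45: |R|=0.7029
R=1: x+108/143x²=0 ⇒ x=−143/108=-1.3241; min R=1−1/(4·108/143)=0.6690>−1
Confirm numerically:
  x=-1.111: |R|=0.82121 <1
  x=-1.013: |R|=0.76201 <1
  x=-0.966: |R|=0.73876 <1
  x=-1.909: |R|=1.84332 >1
  x=-1.527: |R|=1.23403 >1
Interval (-1.3241, 0).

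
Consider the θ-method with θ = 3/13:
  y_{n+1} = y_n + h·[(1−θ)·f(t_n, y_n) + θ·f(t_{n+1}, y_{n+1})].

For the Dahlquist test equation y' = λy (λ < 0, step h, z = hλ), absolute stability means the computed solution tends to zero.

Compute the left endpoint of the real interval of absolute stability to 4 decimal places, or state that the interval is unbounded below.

Set f=λy, z=hλ:
  y_{n+1} = y_n + z·[10/13·y_n + 3/13·y_{n+1}] ⇒ (1 − 3/13z)y_{n+1} = (1 + 10/13z)y_n
  Hence R(z) = (1 + 10/13z)/(1 − 3/13z).

Find x<0 with |R(x)|<1.
x=-1.35: |R|=0.0293
R=−1: 1+10/13x = −1+3/13x ⇒ -7/13x=2 ⇒ x=2/(-7/13)=-3.7143
Confirm numerically:
  x=-2.129: |R|=0.42761 <1
  x=-1.835: |R|=0.28911 <1
  x=-1.734: |R|=0.23844 <1
  x=-4.060: |R|=1.09611 >1
  x=-4.007: |R|=1.08189 >1
  x=-3.964: |R|=1.07022 >1
So |R|<1 on (-3.7143, 0).

left endpoint -3.7143.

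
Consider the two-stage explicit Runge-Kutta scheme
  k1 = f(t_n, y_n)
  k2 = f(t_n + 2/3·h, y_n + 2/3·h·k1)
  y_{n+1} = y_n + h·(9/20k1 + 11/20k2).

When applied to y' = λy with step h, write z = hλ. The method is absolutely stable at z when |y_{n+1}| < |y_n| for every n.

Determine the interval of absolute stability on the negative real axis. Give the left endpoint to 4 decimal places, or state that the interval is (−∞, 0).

Test eqn y'=λy, z=hλ:
  k1=λy_n ⇒ h·k1=z·y_n;  k2=λ(1+2/3z)y_n ⇒ h·k2=z(1+2/3z)y_n
  y_{n+1}/y_n = 1 + 9/20z + 11/20z(1+2/3z) = 1 + z + 11/30z²
  Hence R(z) = 1 + z + 11/30z².

Solve |R(x)|<1 on ℝ⁻.
x=-0.71: |R|=0.4748
R=1: x+11/30x²=0 ⇒ x=−30/11=-2.7273; min R=1−1/(4·11/30)=0.3182>−1
Confirm numerically:
  x=-2.291: |R|=0.63352 <1
  x=-1.729: |R|=0.36713 <1
  x=-1.293: |R|=0.32001 <1
  x=-3.221: |R|=1.58311 >1
  x=-2.873: |R|=1.15351 >1
  x=-2.754: |R|=1.02699 >1
Stable set (-2.7273, 0).

(-2.7273, 0).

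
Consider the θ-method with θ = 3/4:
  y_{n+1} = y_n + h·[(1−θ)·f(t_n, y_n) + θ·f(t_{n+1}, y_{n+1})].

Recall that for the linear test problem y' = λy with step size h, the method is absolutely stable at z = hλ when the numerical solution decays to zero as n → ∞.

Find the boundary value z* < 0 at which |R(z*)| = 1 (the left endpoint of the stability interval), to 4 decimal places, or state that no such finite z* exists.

Set f=λy, z=hλ:
  y_{n+1} = y_n + z·[1/4·y_n + 3/4·y_{n+1}] ⇒ (1 − 3/4z)y_{n+1} = (1 + 1/4z)y_n
  R(z) = (1 + 1/4z)/(1 − 3/4z).

Solve |R(x)|<1 on ℝ⁻.
x=-1.1: |R|=0.3973
x=-2: |R|=0.2000
x=-10: |R|=0.1765
x=-100: |R|=0.3158
θ=3/4≥1/2 ⇒ |1+1/4x|<|1−3/4x| ∀x<0 ⇒ interval (−∞,0).

unbounded; (−∞, 0).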